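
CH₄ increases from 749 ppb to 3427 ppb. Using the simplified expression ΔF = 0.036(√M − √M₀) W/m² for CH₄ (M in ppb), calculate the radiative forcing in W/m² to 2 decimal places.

CH₄: 0.036 × (√3427 − √749) = 0.036 × (58.5406 − 27.3679) = 0.036 × 31.1727 = 1.1222 W/m².

ΔF = 1.12 W/m²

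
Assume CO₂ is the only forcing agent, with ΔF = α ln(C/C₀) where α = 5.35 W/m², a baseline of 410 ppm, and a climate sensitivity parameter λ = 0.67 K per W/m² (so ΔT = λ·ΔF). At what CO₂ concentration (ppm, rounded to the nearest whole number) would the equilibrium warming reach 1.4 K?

Required forcing: ΔF = ΔT/λ = 1.4/0.67 = 2.0896 W/m².
Then ln(C/410) = ΔF/5.35 = 2.0896/5.35 = 0.39058.
So C = 410 × e^0.39058 = 410 × 1.47784 = 605.91 ppm.

C ≈ 606 ppm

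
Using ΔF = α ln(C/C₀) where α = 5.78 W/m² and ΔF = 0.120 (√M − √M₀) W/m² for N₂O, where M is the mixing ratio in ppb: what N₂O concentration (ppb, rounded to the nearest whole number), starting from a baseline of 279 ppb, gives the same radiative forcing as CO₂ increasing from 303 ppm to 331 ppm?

M ≈ 439 ppb

CO₂ forcing: 5.78 × ln(331/303) = 5.78 × 0.088386 = 0.51087 W/m².
Set 0.120(√M − √279) = 0.51087: √M = 0.51087/0.120 + √279 = 4.2573 + 16.7033 = 20.9606.
M = (20.9606)² = 439.35 ppb.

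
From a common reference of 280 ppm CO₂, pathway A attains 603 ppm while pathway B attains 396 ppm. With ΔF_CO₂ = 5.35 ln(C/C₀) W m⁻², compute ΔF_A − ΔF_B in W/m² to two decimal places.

ΔF_A = 5.35 ln(603/280) = 5.35 × 0.76713 = 4.1041 W/m².
ΔF_B = 5.35 ln(396/280) = 5.35 × 0.34662 = 1.8544 W/m².
Difference: 4.1041 − 1.8544 = 2.2497 W/m².

ΔF_A − ΔF_B = 2.25 W/m²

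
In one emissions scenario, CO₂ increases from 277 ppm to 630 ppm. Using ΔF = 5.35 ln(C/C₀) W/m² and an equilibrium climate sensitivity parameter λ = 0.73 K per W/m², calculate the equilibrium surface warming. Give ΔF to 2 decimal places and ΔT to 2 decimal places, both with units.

ΔF = 4.40 W/m²; ΔT = 3.21 K

CO₂: 5.35 × ln(630/277) = 5.35 × ln(2.27437) = 5.35 × 0.82170 = 4.3961 W/m².
ΔT = λ ΔF = 0.73 × 4.40 = 3.2120 K.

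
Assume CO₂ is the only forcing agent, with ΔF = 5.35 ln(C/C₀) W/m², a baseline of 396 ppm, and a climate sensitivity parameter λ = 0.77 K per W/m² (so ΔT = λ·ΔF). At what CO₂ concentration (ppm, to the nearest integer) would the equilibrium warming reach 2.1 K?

C ≈ 659 ppm

Required forcing: ΔF = ΔT/λ = 2.1/0.77 = 2.7273 W/m².
Then ln(C/396) = ΔF/5.35 = 2.7273/5.35 = 0.50978.
So C = 396 × e^0.50978 = 396 × 1.66492 = 659.31 ppm.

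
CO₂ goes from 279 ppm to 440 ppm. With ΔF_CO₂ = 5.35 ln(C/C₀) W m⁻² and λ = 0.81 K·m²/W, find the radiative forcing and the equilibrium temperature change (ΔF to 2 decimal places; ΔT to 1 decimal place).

ΔF = 2.44 W/m²; ΔT = 2.0 K

CO₂: 5.35 × ln(440/279) = 5.35 × ln(1.57706) = 5.35 × 0.45556 = 2.4372 W/m².
ΔT = λ ΔF = 0.81 × 2.44 = 1.9764 K.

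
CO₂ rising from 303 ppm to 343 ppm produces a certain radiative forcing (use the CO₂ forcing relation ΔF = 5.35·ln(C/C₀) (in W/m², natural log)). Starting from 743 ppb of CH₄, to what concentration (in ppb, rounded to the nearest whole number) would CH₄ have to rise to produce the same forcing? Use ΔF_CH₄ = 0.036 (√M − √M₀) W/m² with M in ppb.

M ≈ 2087 ppb

CO₂ forcing: 5.35 × ln(343/303) = 5.35 × 0.123998 = 0.66339 W/m².
Set 0.036(√M − √743) = 0.66339: √M = 0.66339/0.036 + √743 = 18.4275 + 27.2580 = 45.6855.
M = (45.6855)² = 2087.16 ppb.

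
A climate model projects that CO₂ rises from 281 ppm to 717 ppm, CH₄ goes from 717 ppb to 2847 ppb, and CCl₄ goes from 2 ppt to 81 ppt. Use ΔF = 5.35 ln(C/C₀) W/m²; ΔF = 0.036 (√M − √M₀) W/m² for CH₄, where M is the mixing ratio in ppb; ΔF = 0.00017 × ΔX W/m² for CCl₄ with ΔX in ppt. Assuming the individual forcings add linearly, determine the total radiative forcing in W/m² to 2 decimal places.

CO₂: 5.35 × ln(717/281) = 5.35 × ln(2.55160) = 5.35 × 0.93672 = 5.0115 W/m².
CH₄: 0.036 × (√2847 − √717) = 0.036 × (53.3573 − 26.7769) = 0.036 × 26.5804 = 0.9569 W/m².
CCl₄: ΔF = 0.00017 × (81 − 2) = 0.00017 × 79 = 0.0134 W/m².
Total ΔF = 5.0115 + 0.9569 + 0.0134 = 5.9818 W/m².

ΔF = 5.98 W/m²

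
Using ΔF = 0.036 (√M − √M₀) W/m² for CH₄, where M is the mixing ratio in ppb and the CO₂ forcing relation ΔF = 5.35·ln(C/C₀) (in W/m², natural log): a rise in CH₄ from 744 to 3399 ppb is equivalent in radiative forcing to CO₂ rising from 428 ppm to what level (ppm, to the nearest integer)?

CH₄ forcing: 0.036 × (√3399 − √744) = 0.036 × (58.3009 − 27.2764) = 0.036 × 31.0245 = 1.11688 W/m².
Set 5.35 ln(C/428) = 1.11688: ln(C/428) = 1.11688/5.35 = 0.20876, so C = 428 × e^0.20876 = 428 × 1.23215 = 527.36 ppm.

C ≈ 527 ppm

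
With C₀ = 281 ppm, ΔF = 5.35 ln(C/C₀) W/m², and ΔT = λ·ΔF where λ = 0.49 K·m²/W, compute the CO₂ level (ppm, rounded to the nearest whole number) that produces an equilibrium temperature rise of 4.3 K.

C ≈ 1449 ppm

Required forcing: ΔF = ΔT/λ = 4.3/0.49 = 8.7755 W/m².
Then ln(C/281) = ΔF/5.35 = 8.7755/5.35 = 1.64028.
So C = 281 × e^1.64028 = 281 × 5.15661 = 1449.01 ppm.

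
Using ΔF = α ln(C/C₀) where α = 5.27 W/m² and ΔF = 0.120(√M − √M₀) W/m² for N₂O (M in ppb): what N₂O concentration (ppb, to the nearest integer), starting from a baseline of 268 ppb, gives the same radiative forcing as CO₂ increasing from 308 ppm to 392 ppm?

CO₂ forcing: 5.27 × ln(392/308) = 5.27 × 0.241162 = 1.27092 W/m².
Set 0.120(√M − √268) = 1.27092: √M = 1.27092/0.120 + √268 = 10.5910 + 16.3707 = 26.9617.
M = (26.9617)² = 726.93 ppb.

M ≈ 727 ppb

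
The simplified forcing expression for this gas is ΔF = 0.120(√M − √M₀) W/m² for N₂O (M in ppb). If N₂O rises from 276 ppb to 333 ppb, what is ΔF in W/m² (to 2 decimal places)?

ΔF = 0.20 W/m²

N₂O: 0.120 × (√333 − √276) = 0.120 × (18.2483 − 16.6132) = 0.120 × 1.6351 = 0.1962 W/m².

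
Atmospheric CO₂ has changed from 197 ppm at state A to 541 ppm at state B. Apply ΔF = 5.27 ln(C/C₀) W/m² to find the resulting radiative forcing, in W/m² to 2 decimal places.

ΔF = 5.32 W/m²

CO₂ absorption bands are partially saturated, so forcing scales with the logarithm of the concentration ratio.
CO₂: 5.27 × ln(541/197) = 5.27 × ln(2.74619) = 5.27 × 1.01021 = 5.3238 W/m².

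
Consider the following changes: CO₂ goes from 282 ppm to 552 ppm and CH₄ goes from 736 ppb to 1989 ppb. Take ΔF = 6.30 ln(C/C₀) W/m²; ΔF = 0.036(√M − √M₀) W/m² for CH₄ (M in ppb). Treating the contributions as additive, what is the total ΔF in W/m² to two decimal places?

ΔF = 4.86 W/m²

CO₂: 6.30 × ln(552/282) = 6.30 × ln(1.95745) = 6.30 × 0.67164 = 4.2313 W/m².
CH₄: 0.036 × (√1989 − √736) = 0.036 × (44.5982 − 27.1293) = 0.036 × 17.4689 = 0.6289 W/m².
Total ΔF = 4.2313 + 0.6289 = 4.8602 W/m².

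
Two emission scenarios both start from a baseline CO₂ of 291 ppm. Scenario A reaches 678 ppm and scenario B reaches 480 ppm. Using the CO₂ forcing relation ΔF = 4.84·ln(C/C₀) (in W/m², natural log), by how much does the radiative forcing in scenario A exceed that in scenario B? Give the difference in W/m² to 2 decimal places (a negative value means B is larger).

ΔF_A − ΔF_B = 1.67 W/m²

ΔF_A = 4.84 ln(678/291) = 4.84 × 0.84582 = 4.0938 W/m².
ΔF_B = 4.84 ln(480/291) = 4.84 × 0.50046 = 2.4222 W/m².
Difference: 4.0938 − 2.4222 = 1.6716 W/m².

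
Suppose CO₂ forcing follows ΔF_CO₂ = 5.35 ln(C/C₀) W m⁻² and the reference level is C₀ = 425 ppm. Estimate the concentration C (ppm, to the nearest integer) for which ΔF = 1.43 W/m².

C ≈ 555 ppm

Set 5.35 ln(C/425) = 1.43, so ln(C/425) = 1.43/5.35 = 0.26729.
Then C/425 = e^0.26729 = 1.30642, giving C = 425 × 1.30642 = 555.23 ppm.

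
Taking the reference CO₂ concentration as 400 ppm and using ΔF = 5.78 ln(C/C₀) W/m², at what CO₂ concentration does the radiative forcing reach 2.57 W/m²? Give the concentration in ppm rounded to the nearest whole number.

Set 5.78 ln(C/400) = 2.57, so ln(C/400) = 2.57/5.78 = 0.44464.
Then C/400 = e^0.44464 = 1.55993, giving C = 400 × 1.55993 = 623.97 ppm.

C ≈ 624 ppm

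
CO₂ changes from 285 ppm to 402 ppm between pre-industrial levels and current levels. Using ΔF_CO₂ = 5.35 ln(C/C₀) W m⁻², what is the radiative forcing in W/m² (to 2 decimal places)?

CO₂ absorption bands are partially saturated, so forcing scales with the logarithm of the concentration ratio.
CO₂: 5.35 × ln(402/285) = 5.35 × ln(1.41053) = 5.35 × 0.34397 = 1.8402 W/m².

ΔF = 1.84 W/m²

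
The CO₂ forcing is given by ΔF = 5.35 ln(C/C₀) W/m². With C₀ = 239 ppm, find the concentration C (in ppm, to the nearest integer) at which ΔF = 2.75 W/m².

C ≈ 400 ppm

Set 5.35 ln(C/239) = 2.75, so ln(C/239) = 2.75/5.35 = 0.51402.
Then C/239 = e^0.51402 = 1.67200, giving C = 239 × 1.67200 = 399.61 ppm.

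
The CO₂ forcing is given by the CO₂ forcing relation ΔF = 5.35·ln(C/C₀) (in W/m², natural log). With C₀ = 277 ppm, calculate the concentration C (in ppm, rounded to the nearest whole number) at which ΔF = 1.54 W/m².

Set 5.35 ln(C/277) = 1.54, so ln(C/277) = 1.54/5.35 = 0.28785.
Then C/277 = e^0.28785 = 1.33356, giving C = 277 × 1.33356 = 369.40 ppm.

C ≈ 369 ppm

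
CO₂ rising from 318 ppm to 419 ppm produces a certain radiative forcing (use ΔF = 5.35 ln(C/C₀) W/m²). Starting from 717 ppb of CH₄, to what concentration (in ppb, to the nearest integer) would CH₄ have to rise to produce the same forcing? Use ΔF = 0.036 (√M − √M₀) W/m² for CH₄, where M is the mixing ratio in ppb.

CO₂ forcing: 5.35 × ln(419/318) = 5.35 × 0.275820 = 1.47564 W/m².
Set 0.036(√M − √717) = 1.47564: √M = 1.47564/0.036 + √717 = 40.9900 + 26.7769 = 67.7669.
M = (67.7669)² = 4592.35 ppb.

M ≈ 4592 ppb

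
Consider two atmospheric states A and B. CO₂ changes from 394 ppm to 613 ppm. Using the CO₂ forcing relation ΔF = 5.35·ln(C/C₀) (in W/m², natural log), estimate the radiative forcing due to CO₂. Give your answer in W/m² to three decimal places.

ΔF = 2.365 W/m²

CO₂: 5.35 × ln(613/394) = 5.35 × ln(1.55584) = 5.35 × 0.44202 = 2.3648 W/m².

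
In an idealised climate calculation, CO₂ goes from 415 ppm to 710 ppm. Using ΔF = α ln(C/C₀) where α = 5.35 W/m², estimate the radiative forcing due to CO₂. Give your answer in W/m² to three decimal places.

ΔF = 2.873 W/m²

CO₂ absorption bands are partially saturated, so forcing scales with the logarithm of the concentration ratio.
CO₂: 5.35 × ln(710/415) = 5.35 × ln(1.71084) = 5.35 × 0.53698 = 2.8728 W/m².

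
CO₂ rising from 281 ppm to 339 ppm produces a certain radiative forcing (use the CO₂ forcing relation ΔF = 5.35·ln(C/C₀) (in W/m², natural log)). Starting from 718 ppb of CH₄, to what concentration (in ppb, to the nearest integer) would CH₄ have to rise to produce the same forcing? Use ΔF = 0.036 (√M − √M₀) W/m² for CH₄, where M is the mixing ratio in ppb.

CO₂ forcing: 5.35 × ln(339/281) = 5.35 × 0.187645 = 1.00390 W/m².
Set 0.036(√M − √718) = 1.00390: √M = 1.00390/0.036 + √718 = 27.8861 + 26.7955 = 54.6816.
M = (54.6816)² = 2990.08 ppb.

M ≈ 2990 ppb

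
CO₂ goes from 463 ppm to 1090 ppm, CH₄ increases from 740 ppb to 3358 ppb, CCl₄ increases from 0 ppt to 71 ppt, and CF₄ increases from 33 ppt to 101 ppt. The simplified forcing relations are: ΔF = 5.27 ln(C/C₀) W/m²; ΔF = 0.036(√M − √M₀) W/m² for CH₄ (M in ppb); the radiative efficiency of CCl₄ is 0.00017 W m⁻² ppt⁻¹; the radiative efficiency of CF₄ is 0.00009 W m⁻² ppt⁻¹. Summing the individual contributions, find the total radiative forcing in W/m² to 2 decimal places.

CO₂: 5.27 × ln(1090/463) = 5.27 × ln(2.35421) = 5.27 × 0.85621 = 4.5122 W/m².
CH₄: 0.036 × (√3358 − √740) = 0.036 × (57.9483 − 27.2029) = 0.036 × 30.7454 = 1.1068 W/m².
CCl₄: ΔF = 0.00017 × (71 − 0) = 0.00017 × 71 = 0.0121 W/m².
CF₄: ΔF = 0.00009 × (101 − 33) = 0.00009 × 68 = 0.0061 W/m².
Total ΔF = 4.5122 + 1.1068 + 0.0121 + 0.0061 = 5.6372 W/m².

ΔF = 5.64 W/m²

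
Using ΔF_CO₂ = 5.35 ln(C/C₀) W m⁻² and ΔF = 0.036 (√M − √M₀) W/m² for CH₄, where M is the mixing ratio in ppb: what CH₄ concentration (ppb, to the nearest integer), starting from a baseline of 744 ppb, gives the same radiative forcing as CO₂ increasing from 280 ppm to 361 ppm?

M ≈ 4230 ppb

CO₂ forcing: 5.35 × ln(361/280) = 5.35 × 0.254088 = 1.35937 W/m².
Set 0.036(√M − √744) = 1.35937: √M = 1.35937/0.036 + √744 = 37.7603 + 27.2764 = 65.0367.
M = (65.0367)² = 4229.77 ppb.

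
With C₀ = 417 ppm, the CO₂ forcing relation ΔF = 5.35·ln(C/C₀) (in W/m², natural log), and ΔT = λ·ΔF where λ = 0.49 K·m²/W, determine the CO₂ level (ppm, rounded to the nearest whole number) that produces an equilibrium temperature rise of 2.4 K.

Required forcing: ΔF = ΔT/λ = 2.4/0.49 = 4.8980 W/m².
Then ln(C/417) = ΔF/5.35 = 4.8980/5.35 = 0.91551.
So C = 417 × e^0.91551 = 417 × 2.49805 = 1041.69 ppm.

C ≈ 1042 ppm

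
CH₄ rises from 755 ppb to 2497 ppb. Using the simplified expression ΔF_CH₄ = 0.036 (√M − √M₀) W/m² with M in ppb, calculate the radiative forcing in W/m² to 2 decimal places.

ΔF = 0.81 W/m²

CH₄: 0.036 × (√2497 − √755) = 0.036 × (49.9700 − 27.4773) = 0.036 × 22.4927 = 0.8097 W/m².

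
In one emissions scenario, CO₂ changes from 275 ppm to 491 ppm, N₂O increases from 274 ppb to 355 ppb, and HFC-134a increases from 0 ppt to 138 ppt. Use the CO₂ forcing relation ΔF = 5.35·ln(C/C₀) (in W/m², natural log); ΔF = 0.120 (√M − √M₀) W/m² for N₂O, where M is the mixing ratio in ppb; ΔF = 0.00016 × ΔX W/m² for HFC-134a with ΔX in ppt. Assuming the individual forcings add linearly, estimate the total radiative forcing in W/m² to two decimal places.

ΔF = 3.40 W/m²

CO₂: 5.35 × ln(491/275) = 5.35 × ln(1.78545) = 5.35 × 0.57967 = 3.1012 W/m².
N₂O: 0.120 × (√355 − √274) = 0.120 × (18.8414 − 16.5529) = 0.120 × 2.2885 = 0.2746 W/m².
HFC-134a: ΔF = 0.00016 × (138 − 0) = 0.00016 × 138 = 0.0221 W/m².
Total ΔF = 3.1012 + 0.2746 + 0.0221 = 3.3979 W/m².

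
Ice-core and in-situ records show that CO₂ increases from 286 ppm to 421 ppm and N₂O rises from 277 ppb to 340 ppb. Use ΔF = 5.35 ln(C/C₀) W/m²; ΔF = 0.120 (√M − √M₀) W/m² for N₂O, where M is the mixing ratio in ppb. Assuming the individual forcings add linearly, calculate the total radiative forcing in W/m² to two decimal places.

CO₂: 5.35 × ln(421/286) = 5.35 × ln(1.47203) = 5.35 × 0.38664 = 2.0685 W/m².
N₂O: 0.120 × (√340 − √277) = 0.120 × (18.4391 − 16.6433) = 0.120 × 1.7958 = 0.2155 W/m².
Total ΔF = 2.0685 + 0.2155 = 2.2840 W/m².

ΔF = 2.28 W/m²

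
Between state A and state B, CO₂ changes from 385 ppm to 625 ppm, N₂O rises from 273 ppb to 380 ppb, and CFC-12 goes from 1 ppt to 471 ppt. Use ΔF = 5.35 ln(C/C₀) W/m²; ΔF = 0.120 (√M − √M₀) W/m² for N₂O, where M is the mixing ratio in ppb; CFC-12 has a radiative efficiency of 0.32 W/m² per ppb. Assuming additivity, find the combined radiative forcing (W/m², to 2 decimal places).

CO₂: 5.35 × ln(625/385) = 5.35 × ln(1.62338) = 5.35 × 0.48451 = 2.5921 W/m².
N₂O: 0.120 × (√380 − √273) = 0.120 × (19.4936 − 16.5227) = 0.120 × 2.9709 = 0.3565 W/m².
CFC-12: Δ = 471 − 1 = 470 ppt = 0.470 ppb; ΔF = 0.32 × 0.470 = 0.1504 W/m².
Total ΔF = 2.5921 + 0.3565 + 0.1504 = 3.0990 W/m².

ΔF = 3.10 W/m²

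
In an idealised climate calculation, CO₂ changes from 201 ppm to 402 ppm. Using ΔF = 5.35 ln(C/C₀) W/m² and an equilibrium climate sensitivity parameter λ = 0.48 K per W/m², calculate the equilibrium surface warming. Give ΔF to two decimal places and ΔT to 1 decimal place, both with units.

ΔF = 3.71 W/m²; ΔT = 1.8 K

CO₂: 5.35 × ln(402/201) = 5.35 × ln(2.00000) = 5.35 × 0.69315 = 3.7084 W/m².
ΔT = λ ΔF = 0.48 × 3.71 = 1.7808 K.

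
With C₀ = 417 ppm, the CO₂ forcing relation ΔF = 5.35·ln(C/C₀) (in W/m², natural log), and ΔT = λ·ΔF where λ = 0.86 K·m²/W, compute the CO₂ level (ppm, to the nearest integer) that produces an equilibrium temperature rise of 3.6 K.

C ≈ 912 ppm

Required forcing: ΔF = ΔT/λ = 3.6/0.86 = 4.1860 W/m².
Then ln(C/417) = ΔF/5.35 = 4.1860/5.35 = 0.78243.
So C = 417 × e^0.78243 = 417 × 2.18678 = 911.89 ppm.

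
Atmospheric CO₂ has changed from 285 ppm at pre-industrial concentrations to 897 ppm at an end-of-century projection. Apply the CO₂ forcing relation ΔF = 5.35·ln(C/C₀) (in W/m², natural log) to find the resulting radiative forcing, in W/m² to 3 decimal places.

CO₂: 5.35 × ln(897/285) = 5.35 × ln(3.14737) = 5.35 × 1.14657 = 6.1341 W/m².

ΔF = 6.134 W/m²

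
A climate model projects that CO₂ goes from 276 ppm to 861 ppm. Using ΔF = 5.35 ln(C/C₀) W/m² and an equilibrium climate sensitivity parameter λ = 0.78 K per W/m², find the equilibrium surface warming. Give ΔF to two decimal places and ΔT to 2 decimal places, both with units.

ΔF = 6.09 W/m²; ΔT = 4.75 K

CO₂: 5.35 × ln(861/276) = 5.35 × ln(3.11957) = 5.35 × 1.13770 = 6.0867 W/m².
ΔT = λ ΔF = 0.78 × 6.09 = 4.7502 K.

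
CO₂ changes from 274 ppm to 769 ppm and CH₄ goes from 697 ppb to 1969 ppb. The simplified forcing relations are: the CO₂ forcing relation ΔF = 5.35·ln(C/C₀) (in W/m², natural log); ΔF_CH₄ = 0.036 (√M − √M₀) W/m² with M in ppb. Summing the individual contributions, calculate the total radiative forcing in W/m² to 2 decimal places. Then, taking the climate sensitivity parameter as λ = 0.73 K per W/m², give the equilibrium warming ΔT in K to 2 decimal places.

CO₂: 5.35 × ln(769/274) = 5.35 × ln(2.80657) = 5.35 × 1.03196 = 5.5210 W/m².
CH₄: 0.036 × (√1969 − √697) = 0.036 × (44.3734 − 26.4008) = 0.036 × 17.9726 = 0.6470 W/m².
Total ΔF = 5.5210 + 0.6470 = 6.1680 W/m².
ΔT = λ ΔF = 0.73 × 6.17 = 4.5041 K.

ΔF = 6.17 W/m²; ΔT = 4.50 K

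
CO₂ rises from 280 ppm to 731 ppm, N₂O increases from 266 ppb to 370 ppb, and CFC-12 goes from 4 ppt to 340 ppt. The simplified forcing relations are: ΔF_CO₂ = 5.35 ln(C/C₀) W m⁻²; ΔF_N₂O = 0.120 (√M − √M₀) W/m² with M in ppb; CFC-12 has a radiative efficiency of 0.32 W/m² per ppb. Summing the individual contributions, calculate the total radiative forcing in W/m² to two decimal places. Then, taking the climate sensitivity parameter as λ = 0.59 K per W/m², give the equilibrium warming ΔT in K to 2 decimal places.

ΔF = 5.59 W/m²; ΔT = 3.30 K

CO₂: 5.35 × ln(731/280) = 5.35 × ln(2.61071) = 5.35 × 0.95962 = 5.1340 W/m².
N₂O: 0.120 × (√370 − √266) = 0.120 × (19.2354 − 16.3095) = 0.120 × 2.9259 = 0.3511 W/m².
CFC-12: Δ = 340 − 4 = 336 ppt = 0.336 ppb; ΔF = 0.32 × 0.336 = 0.1075 W/m².
Total ΔF = 5.1340 + 0.3511 + 0.1075 = 5.5926 W/m².
ΔT = λ ΔF = 0.59 × 5.59 = 3.2981 K.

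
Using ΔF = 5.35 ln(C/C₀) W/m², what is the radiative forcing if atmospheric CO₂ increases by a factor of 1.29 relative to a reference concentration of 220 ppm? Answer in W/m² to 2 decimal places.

ΔF = 1.36 W/m²

Because the forcing depends only on the ratio C/C₀, the initial concentration does not enter.
ΔF = 5.35 × ln(1.29) = 5.35 × 0.25464 = 1.3623 W/m².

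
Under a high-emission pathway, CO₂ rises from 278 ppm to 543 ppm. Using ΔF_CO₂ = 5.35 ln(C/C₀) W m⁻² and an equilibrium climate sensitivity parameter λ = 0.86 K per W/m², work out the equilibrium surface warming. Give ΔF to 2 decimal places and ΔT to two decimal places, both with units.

CO₂: 5.35 × ln(543/278) = 5.35 × ln(1.95324) = 5.35 × 0.66949 = 3.5818 W/m².
ΔT = λ ΔF = 0.86 × 3.58 = 3.0788 K.

ΔF = 3.58 W/m²; ΔT = 3.08 K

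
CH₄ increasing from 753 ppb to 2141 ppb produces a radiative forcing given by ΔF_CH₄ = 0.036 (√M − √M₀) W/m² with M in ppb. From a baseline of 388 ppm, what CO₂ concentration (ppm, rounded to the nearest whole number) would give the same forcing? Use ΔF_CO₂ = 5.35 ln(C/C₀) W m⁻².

C ≈ 440 ppm

CH₄ forcing: 0.036 × (√2141 − √753) = 0.036 × (46.2709 − 27.4408) = 0.036 × 18.8301 = 0.67788 W/m².
Set 5.35 ln(C/388) = 0.67788: ln(C/388) = 0.67788/5.35 = 0.12671, so C = 388 × e^0.12671 = 388 × 1.13509 = 440.41 ppm.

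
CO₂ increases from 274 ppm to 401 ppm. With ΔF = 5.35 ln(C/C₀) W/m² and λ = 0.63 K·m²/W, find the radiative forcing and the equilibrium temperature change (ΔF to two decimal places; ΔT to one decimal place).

ΔF = 2.04 W/m²; ΔT = 1.3 K

CO₂: 5.35 × ln(401/274) = 5.35 × ln(1.46350) = 5.35 × 0.38083 = 2.0374 W/m².
ΔT = λ ΔF = 0.63 × 2.04 = 1.2852 K.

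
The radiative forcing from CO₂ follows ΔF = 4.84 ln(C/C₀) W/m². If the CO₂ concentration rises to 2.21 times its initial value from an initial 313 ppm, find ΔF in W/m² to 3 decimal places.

Because the forcing depends only on the ratio C/C₀, the initial concentration does not enter.
ΔF = 4.84 × ln(2.21) = 4.84 × 0.79299 = 3.8381 W/m².

ΔF = 3.838 W/m²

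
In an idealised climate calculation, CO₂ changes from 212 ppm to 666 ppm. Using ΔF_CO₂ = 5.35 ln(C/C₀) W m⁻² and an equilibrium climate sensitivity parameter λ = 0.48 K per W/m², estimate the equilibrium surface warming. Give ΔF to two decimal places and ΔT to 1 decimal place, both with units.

ΔF = 6.12 W/m²; ΔT = 2.9 K

CO₂: 5.35 × ln(666/212) = 5.35 × ln(3.14151) = 5.35 × 1.14470 = 6.1241 W/m².
ΔT = λ ΔF = 0.48 × 6.12 = 2.9376 K.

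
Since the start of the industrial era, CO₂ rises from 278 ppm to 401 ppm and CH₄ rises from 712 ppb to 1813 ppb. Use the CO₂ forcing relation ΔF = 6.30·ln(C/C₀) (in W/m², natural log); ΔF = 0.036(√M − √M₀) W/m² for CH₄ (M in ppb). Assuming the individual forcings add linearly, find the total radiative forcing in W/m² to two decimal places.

ΔF = 2.88 W/m²

CO₂: 6.30 × ln(401/278) = 6.30 × ln(1.44245) = 6.30 × 0.36634 = 2.3079 W/m².
CH₄: 0.036 × (√1813 − √712) = 0.036 × (42.5793 − 26.6833) = 0.036 × 15.8960 = 0.5723 W/m².
Total ΔF = 2.3079 + 0.5723 = 2.8802 W/m².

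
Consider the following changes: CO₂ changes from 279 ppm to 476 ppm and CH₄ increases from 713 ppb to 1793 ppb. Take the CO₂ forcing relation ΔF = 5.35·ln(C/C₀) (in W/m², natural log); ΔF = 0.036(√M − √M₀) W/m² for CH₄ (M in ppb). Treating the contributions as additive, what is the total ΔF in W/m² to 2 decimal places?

CO₂: 5.35 × ln(476/279) = 5.35 × ln(1.70609) = 5.35 × 0.53420 = 2.8580 W/m².
CH₄: 0.036 × (√1793 − √713) = 0.036 × (42.3438 − 26.7021) = 0.036 × 15.6417 = 0.5631 W/m².
Total ΔF = 2.8580 + 0.5631 = 3.4211 W/m².

ΔF = 3.42 W/m²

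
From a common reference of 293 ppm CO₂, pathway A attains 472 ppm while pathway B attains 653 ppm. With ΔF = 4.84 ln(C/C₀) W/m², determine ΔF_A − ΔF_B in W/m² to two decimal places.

ΔF_A − ΔF_B = -1.57 W/m²

ΔF_A = 4.84 ln(472/293) = 4.84 × 0.47681 = 2.3078 W/m².
ΔF_B = 4.84 ln(653/293) = 4.84 × 0.80140 = 3.8788 W/m².
Difference: 2.3078 − 3.8788 = -1.5710 W/m².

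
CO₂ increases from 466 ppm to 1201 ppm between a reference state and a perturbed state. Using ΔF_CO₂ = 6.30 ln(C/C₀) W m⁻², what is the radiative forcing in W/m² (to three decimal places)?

CO₂ absorption bands are partially saturated, so forcing scales with the logarithm of the concentration ratio.
CO₂: 6.30 × ln(1201/466) = 6.30 × ln(2.57725) = 6.30 × 0.94672 = 5.9643 W/m².

ΔF = 5.964 W/m²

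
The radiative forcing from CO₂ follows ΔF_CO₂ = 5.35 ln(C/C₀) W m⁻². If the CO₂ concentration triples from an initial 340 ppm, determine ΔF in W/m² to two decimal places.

ΔF = 5.35 × ln(3) = 5.35 × 1.09861 = 5.8776 W/m².

ΔF = 5.88 W/m²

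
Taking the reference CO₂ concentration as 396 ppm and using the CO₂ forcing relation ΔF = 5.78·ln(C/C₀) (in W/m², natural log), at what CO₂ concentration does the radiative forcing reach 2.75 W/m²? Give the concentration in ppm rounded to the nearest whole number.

Set 5.78 ln(C/396) = 2.75, so ln(C/396) = 2.75/5.78 = 0.47578.
Then C/396 = e^0.47578 = 1.60927, giving C = 396 × 1.60927 = 637.27 ppm.

C ≈ 637 ppm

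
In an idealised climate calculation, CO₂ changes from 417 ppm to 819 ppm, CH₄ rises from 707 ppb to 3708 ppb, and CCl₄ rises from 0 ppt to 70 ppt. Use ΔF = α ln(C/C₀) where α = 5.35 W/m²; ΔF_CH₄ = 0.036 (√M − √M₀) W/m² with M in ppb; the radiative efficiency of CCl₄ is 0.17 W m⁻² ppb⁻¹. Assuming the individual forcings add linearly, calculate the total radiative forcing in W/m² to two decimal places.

CO₂: 5.35 × ln(819/417) = 5.35 × ln(1.96403) = 5.35 × 0.67500 = 3.6113 W/m².
CH₄: 0.036 × (√3708 − √707) = 0.036 × (60.8933 − 26.5895) = 0.036 × 34.3038 = 1.2349 W/m².
CCl₄: Δ = 70 − 0 = 70 ppt = 0.070 ppb; ΔF = 0.17 × 0.070 = 0.0119 W/m².
Total ΔF = 3.6113 + 1.2349 + 0.0119 = 4.8581 W/m².

ΔF = 4.86 W/m²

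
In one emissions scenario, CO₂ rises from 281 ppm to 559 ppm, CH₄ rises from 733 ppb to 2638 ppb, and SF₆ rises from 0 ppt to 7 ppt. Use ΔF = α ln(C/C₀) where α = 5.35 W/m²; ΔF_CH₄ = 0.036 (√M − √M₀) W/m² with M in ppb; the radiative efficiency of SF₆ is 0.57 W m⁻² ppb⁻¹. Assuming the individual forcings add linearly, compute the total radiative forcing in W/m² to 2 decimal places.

ΔF = 4.56 W/m²

CO₂: 5.35 × ln(559/281) = 5.35 × ln(1.98932) = 5.35 × 0.68779 = 3.6797 W/m².
CH₄: 0.036 × (√2638 − √733) = 0.036 × (51.3615 − 27.0740) = 0.036 × 24.2875 = 0.8744 W/m².
SF₆: Δ = 7 − 0 = 7 ppt = 0.007 ppb; ΔF = 0.57 × 0.007 = 0.0040 W/m².
Total ΔF = 3.6797 + 0.8744 + 0.0040 = 4.5581 W/m².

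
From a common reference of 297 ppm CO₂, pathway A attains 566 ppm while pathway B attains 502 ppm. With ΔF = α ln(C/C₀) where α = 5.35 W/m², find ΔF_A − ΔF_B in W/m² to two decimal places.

ΔF_A = 5.35 ln(566/297) = 5.35 × 0.64486 = 3.4500 W/m².
ΔF_B = 5.35 ln(502/297) = 5.35 × 0.52487 = 2.8081 W/m².
Difference: 3.4500 − 2.8081 = 0.6419 W/m².
(Equivalently, ΔF_A − ΔF_B = 5.35 ln(566/502) = 5.35 × 0.11999 = 0.6419 W/m².)

ΔF_A − ΔF_B = 0.64 W/m²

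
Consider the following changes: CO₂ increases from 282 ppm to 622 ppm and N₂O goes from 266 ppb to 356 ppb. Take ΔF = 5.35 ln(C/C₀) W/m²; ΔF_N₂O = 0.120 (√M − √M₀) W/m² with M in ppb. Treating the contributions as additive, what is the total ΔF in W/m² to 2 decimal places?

ΔF = 4.54 W/m²

CO₂: 5.35 × ln(622/282) = 5.35 × ln(2.20567) = 5.35 × 0.79103 = 4.2320 W/m².
N₂O: 0.120 × (√356 − √266) = 0.120 × (18.8680 − 16.3095) = 0.120 × 2.5585 = 0.3070 W/m².
Total ΔF = 4.2320 + 0.3070 = 4.5390 W/m².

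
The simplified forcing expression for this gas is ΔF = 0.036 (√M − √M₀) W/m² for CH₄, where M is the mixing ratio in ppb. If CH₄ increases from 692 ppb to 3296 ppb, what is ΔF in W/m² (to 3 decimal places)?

ΔF = 1.120 W/m²

CH₄: 0.036 × (√3296 − √692) = 0.036 × (57.4108 − 26.3059) = 0.036 × 31.1049 = 1.1198 W/m².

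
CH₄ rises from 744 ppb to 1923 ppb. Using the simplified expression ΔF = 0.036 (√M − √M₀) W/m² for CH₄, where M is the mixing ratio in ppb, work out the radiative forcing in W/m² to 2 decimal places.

ΔF = 0.60 W/m²

CH₄: 0.036 × (√1923 − √744) = 0.036 × (43.8520 − 27.2764) = 0.036 × 16.5756 = 0.5967 W/m².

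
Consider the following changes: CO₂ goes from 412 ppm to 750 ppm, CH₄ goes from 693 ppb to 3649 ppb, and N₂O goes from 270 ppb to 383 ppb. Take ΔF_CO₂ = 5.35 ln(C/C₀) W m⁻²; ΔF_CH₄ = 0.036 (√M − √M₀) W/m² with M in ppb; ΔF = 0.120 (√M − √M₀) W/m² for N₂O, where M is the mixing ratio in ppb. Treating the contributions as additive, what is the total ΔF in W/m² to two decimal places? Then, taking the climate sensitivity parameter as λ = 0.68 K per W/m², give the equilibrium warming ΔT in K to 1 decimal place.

CO₂: 5.35 × ln(750/412) = 5.35 × ln(1.82039) = 5.35 × 0.59905 = 3.2049 W/m².
CH₄: 0.036 × (√3649 − √693) = 0.036 × (60.4070 − 26.3249) = 0.036 × 34.0821 = 1.2270 W/m².
N₂O: 0.120 × (√383 − √270) = 0.120 × (19.5704 − 16.4317) = 0.120 × 3.1387 = 0.3766 W/m².
Total ΔF = 3.2049 + 1.2270 + 0.3766 = 4.8085 W/m².
ΔT = λ ΔF = 0.68 × 4.81 = 3.2708 K.

ΔF = 4.81 W/m²; ΔT = 3.3 K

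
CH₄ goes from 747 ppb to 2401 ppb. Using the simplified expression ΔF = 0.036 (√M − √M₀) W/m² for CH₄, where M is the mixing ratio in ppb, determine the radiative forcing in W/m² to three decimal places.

CH₄: 0.036 × (√2401 − √747) = 0.036 × (49.0000 − 27.3313) = 0.036 × 21.6687 = 0.7801 W/m².

ΔF = 0.780 W/m²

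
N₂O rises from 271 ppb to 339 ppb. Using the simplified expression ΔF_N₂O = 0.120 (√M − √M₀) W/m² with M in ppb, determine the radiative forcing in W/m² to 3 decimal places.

N₂O: 0.120 × (√339 − √271) = 0.120 × (18.4120 − 16.4621) = 0.120 × 1.9499 = 0.2340 W/m².

ΔF = 0.234 W/m²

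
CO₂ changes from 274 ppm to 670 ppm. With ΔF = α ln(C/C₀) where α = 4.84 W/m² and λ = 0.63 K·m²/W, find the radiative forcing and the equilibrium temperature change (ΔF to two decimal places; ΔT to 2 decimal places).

CO₂: 4.84 × ln(670/274) = 4.84 × ln(2.44526) = 4.84 × 0.89415 = 4.3277 W/m².
ΔT = λ ΔF = 0.63 × 4.33 = 2.7279 K.

ΔF = 4.33 W/m²; ΔT = 2.73 K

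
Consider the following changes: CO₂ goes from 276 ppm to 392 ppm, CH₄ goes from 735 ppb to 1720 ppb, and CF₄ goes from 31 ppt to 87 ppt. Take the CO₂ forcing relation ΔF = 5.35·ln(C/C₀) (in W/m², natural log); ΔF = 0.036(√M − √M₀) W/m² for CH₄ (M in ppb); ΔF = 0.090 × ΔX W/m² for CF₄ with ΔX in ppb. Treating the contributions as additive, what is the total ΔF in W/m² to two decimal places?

ΔF = 2.40 W/m²

CO₂: 5.35 × ln(392/276) = 5.35 × ln(1.42029) = 5.35 × 0.35086 = 1.8771 W/m².
CH₄: 0.036 × (√1720 − √735) = 0.036 × (41.4729 − 27.1109) = 0.036 × 14.3620 = 0.5170 W/m².
CF₄: Δ = 87 − 31 = 56 ppt = 0.056 ppb; ΔF = 0.090 × 0.056 = 0.0050 W/m².
Total ΔF = 1.8771 + 0.5170 + 0.0050 = 2.3991 W/m².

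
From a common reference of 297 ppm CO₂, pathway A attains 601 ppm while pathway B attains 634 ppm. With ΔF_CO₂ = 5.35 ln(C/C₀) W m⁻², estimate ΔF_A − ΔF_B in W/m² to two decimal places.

ΔF_A = 5.35 ln(601/297) = 5.35 × 0.70486 = 3.7710 W/m².
ΔF_B = 5.35 ln(634/297) = 5.35 × 0.75832 = 4.0570 W/m².
Difference: 3.7710 − 4.0570 = -0.2860 W/m².

ΔF_A − ΔF_B = -0.29 W/m²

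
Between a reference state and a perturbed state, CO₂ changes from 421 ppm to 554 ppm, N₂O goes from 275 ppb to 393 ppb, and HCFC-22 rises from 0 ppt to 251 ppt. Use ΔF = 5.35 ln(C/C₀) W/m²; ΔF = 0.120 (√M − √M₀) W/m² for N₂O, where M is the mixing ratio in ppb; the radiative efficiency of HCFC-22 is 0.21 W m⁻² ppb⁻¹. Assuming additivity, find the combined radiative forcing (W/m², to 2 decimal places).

ΔF = 1.91 W/m²

CO₂: 5.35 × ln(554/421) = 5.35 × ln(1.31591) = 5.35 × 0.27453 = 1.4687 W/m².
N₂O: 0.120 × (√393 − √275) = 0.120 × (19.8242 − 16.5831) = 0.120 × 3.2411 = 0.3889 W/m².
HCFC-22: Δ = 251 − 0 = 251 ppt = 0.251 ppb; ΔF = 0.21 × 0.251 = 0.0527 W/m².
Total ΔF = 1.4687 + 0.3889 + 0.0527 = 1.9103 W/m².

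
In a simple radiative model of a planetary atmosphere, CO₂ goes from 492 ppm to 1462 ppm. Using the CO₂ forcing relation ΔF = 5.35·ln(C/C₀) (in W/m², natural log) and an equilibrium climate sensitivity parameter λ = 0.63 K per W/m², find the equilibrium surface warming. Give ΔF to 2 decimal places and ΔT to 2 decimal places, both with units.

ΔF = 5.83 W/m²; ΔT = 3.67 K

CO₂: 5.35 × ln(1462/492) = 5.35 × ln(2.97154) = 5.35 × 1.08908 = 5.8266 W/m².
ΔT = λ ΔF = 0.63 × 5.83 = 3.6729 K.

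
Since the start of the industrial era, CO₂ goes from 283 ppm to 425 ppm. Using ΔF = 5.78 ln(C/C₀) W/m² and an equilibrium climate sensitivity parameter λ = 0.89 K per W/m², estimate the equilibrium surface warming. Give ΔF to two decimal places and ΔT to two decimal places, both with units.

CO₂: 5.78 × ln(425/283) = 5.78 × ln(1.50177) = 5.78 × 0.40664 = 2.3504 W/m².
ΔT = λ ΔF = 0.89 × 2.35 = 2.0915 K.

ΔF = 2.35 W/m²; ΔT = 2.09 K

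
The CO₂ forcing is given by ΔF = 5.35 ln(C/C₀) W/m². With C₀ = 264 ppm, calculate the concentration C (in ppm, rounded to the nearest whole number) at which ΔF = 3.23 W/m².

Set 5.35 ln(C/264) = 3.23, so ln(C/264) = 3.23/5.35 = 0.60374.
Then C/264 = e^0.60374 = 1.82895, giving C = 264 × 1.82895 = 482.84 ppm.

C ≈ 483 ppm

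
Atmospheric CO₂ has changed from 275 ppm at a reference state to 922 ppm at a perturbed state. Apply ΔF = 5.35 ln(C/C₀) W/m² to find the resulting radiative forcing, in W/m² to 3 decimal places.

CO₂: 5.35 × ln(922/275) = 5.35 × ln(3.35273) = 5.35 × 1.20977 = 6.4723 W/m².

ΔF = 6.472 W/m²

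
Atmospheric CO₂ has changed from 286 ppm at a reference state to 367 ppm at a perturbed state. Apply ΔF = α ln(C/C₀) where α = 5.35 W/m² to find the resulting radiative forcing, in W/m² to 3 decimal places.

ΔF = 1.334 W/m²

CO₂ absorption bands are partially saturated, so forcing scales with the logarithm of the concentration ratio.
CO₂: 5.35 × ln(367/286) = 5.35 × ln(1.28322) = 5.35 × 0.24937 = 1.3341 W/m².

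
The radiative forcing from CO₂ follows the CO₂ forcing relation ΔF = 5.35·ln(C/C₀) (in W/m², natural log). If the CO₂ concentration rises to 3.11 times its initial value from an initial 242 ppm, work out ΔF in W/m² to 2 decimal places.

ΔF = 6.07 W/m²

Because the forcing depends only on the ratio C/C₀, the initial concentration does not enter.
ΔF = 5.35 × ln(3.11) = 5.35 × 1.13462 = 6.0702 W/m².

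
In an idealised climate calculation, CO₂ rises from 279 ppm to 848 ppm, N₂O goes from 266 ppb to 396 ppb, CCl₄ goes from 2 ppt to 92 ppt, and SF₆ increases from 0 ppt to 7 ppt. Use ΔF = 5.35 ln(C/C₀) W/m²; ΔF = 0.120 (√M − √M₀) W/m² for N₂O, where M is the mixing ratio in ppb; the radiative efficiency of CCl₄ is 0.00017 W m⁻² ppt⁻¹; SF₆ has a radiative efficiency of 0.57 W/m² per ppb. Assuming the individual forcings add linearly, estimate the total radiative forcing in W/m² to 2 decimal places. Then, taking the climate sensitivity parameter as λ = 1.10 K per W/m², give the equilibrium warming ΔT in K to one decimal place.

CO₂: 5.35 × ln(848/279) = 5.35 × ln(3.03943) = 5.35 × 1.11167 = 5.9474 W/m².
N₂O: 0.120 × (√396 − √266) = 0.120 × (19.8997 − 16.3095) = 0.120 × 3.5902 = 0.4308 W/m².
CCl₄: ΔF = 0.00017 × (92 − 2) = 0.00017 × 90 = 0.0153 W/m².
SF₆: Δ = 7 − 0 = 7 ppt = 0.007 ppb; ΔF = 0.57 × 0.007 = 0.0040 W/m².
Total ΔF = 5.9474 + 0.4308 + 0.0153 + 0.0040 = 6.3975 W/m².
ΔT = λ ΔF = 1.10 × 6.40 = 7.0400 K.

ΔF = 6.40 W/m²; ΔT = 7.0 K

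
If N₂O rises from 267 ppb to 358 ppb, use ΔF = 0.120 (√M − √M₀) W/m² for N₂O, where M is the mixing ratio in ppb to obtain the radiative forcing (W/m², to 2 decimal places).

N₂O: 0.120 × (√358 − √267) = 0.120 × (18.9209 − 16.3401) = 0.120 × 2.5808 = 0.3097 W/m².

ΔF = 0.31 W/m²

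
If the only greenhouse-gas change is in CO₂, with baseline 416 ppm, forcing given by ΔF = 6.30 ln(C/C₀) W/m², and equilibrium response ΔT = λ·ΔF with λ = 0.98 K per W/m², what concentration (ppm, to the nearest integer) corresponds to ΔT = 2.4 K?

C ≈ 614 ppm

Required forcing: ΔF = ΔT/λ = 2.4/0.98 = 2.4490 W/m².
Then ln(C/416) = ΔF/6.30 = 2.4490/6.30 = 0.38873.
So C = 416 × e^0.38873 = 416 × 1.47511 = 613.65 ppm.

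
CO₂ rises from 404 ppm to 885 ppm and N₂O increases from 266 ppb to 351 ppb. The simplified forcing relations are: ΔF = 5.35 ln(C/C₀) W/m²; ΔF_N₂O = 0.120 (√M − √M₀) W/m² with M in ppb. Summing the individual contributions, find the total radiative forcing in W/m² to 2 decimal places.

ΔF = 4.49 W/m²

CO₂: 5.35 × ln(885/404) = 5.35 × ln(2.19059) = 5.35 × 0.78417 = 4.1953 W/m².
N₂O: 0.120 × (√351 − √266) = 0.120 × (18.7350 − 16.3095) = 0.120 × 2.4255 = 0.2911 W/m².
Total ΔF = 4.1953 + 0.2911 = 4.4864 W/m².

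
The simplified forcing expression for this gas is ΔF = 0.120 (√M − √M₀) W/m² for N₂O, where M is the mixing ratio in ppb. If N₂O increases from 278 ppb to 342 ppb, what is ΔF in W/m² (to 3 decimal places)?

N₂O: 0.120 × (√342 − √278) = 0.120 × (18.4932 − 16.6733) = 0.120 × 1.8199 = 0.2184 W/m².

ΔF = 0.218 W/m²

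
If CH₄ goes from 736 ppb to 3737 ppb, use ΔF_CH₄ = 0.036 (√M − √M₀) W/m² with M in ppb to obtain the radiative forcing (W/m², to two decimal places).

ΔF = 1.22 W/m²

CH₄: 0.036 × (√3737 − √736) = 0.036 × (61.1310 − 27.1293) = 0.036 × 34.0017 = 1.2241 W/m².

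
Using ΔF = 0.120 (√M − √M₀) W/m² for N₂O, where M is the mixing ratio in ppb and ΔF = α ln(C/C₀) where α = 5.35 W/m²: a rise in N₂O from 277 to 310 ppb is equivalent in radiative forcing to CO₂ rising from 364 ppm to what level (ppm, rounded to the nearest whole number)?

C ≈ 372 ppm

N₂O forcing: 0.120 × (√310 − √277) = 0.120 × (17.6068 − 16.6433) = 0.120 × 0.9635 = 0.11562 W/m².
Set 5.35 ln(C/364) = 0.11562: ln(C/364) = 0.11562/5.35 = 0.02161, so C = 364 × e^0.02161 = 364 × 1.02185 = 371.95 ppm.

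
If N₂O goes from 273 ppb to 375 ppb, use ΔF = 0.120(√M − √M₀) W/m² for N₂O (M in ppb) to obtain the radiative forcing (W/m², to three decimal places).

N₂O: 0.120 × (√375 − √273) = 0.120 × (19.3649 − 16.5227) = 0.120 × 2.8422 = 0.3411 W/m².

ΔF = 0.341 W/m²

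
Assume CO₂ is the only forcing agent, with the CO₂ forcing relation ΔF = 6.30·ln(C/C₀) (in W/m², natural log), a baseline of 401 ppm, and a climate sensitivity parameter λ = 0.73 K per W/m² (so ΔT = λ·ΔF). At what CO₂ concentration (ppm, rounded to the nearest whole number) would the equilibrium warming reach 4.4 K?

Required forcing: ΔF = ΔT/λ = 4.4/0.73 = 6.0274 W/m².
Then ln(C/401) = ΔF/6.30 = 6.0274/6.30 = 0.95673.
So C = 401 × e^0.95673 = 401 × 2.60317 = 1043.87 ppm.

C ≈ 1044 ppm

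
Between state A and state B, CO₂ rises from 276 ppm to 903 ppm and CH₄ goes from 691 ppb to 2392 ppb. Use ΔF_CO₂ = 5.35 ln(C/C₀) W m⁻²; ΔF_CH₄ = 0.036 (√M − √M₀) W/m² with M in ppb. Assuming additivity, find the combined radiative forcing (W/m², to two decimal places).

ΔF = 7.16 W/m²

CO₂: 5.35 × ln(903/276) = 5.35 × ln(3.27174) = 5.35 × 1.18532 = 6.3415 W/m².
CH₄: 0.036 × (√2392 − √691) = 0.036 × (48.9081 − 26.2869) = 0.036 × 22.6212 = 0.8144 W/m².
Total ΔF = 6.3415 + 0.8144 = 7.1559 W/m².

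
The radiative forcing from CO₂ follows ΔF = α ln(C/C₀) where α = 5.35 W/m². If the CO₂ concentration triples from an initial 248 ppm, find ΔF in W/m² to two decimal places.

ΔF = 5.88 W/m²

Because the forcing depends only on the ratio C/C₀, the initial concentration does not enter.
ΔF = 5.35 × ln(3) = 5.35 × 1.09861 = 5.8776 W/m².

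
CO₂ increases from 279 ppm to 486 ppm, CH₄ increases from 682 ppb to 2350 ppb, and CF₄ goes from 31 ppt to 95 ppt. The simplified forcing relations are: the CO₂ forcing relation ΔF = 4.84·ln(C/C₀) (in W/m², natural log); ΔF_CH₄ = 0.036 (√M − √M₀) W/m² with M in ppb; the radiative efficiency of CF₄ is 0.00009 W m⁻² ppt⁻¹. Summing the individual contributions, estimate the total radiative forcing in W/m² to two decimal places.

ΔF = 3.50 W/m²

CO₂: 4.84 × ln(486/279) = 4.84 × ln(1.74194) = 4.84 × 0.55500 = 2.6862 W/m².
CH₄: 0.036 × (√2350 − √682) = 0.036 × (48.4768 − 26.1151) = 0.036 × 22.3617 = 0.8050 W/m².
CF₄: ΔF = 0.00009 × (95 − 31) = 0.00009 × 64 = 0.0058 W/m².
Total ΔF = 2.6862 + 0.8050 + 0.0058 = 3.4970 W/m².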